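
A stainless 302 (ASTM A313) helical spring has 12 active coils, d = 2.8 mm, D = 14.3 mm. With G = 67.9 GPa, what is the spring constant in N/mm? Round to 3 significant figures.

k = Gd⁴/(8D³N_a) = (67.9×10³ × 2.8⁴) / (8 × 14.3³ × 12)
  = 4.17351e+06 / 280724 = 14.867 N/mm

14.9 N/mm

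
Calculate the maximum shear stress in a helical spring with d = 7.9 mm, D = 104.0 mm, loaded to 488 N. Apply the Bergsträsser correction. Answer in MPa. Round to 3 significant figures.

Spring index C = D/d = 104.0/7.9 = 13.1646
K_B = (4C+2)/(4C−3) = 54.658/49.658 = 1.1007
τ₀ = 8FD/(πd³) = 8·488·104.0/(π·7.9³) = 406016/1548.9 = 262.13 MPa
τ_max = K·τ₀ = 1.1007 × 262.13 = 288.52 MPa

289 MPa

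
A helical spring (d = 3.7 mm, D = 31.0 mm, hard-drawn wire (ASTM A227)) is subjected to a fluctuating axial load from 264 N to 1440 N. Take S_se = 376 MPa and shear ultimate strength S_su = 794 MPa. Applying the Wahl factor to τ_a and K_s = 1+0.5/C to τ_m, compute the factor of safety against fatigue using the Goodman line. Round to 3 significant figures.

C = D/d = 31.0/3.7 = 8.3784; K_W = (4C−1)/(4C−4)+0.615/C = 1.1751; K_s = 1+0.5/C = 1.0597
F_a = (F_max−F_min)/2 = 588 N; F_m = (F_max+F_min)/2 = 852 N
τ_a = K_W·8F_aD/(πd³) = 1.1751 × 916.38 = 1076.8 MPa
τ_m = K_s·8F_mD/(πd³) = 1.0597 × 1327.8 = 1407.1 MPa
Goodman: 1/n_f = τ_a/S_se + τ_m/S_su = 1076.8/376 + 1407.1/794 = 2.86380 + 1.77210 = 4.6359
n_f = 1/4.6359 = 0.2157

0.216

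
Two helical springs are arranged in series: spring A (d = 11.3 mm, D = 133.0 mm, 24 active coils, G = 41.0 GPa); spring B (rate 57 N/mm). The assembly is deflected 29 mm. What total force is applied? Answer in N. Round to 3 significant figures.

k_A = Gd⁴/(8D³N_a) = (41.0×10³)(11.3⁴)/(8·133.0³·24) = 1.4799 N/mm
Series: 1/k_eq = 1/1.4799 + 1/57 = 0.69325; k_eq = 1.4425 N/mm
F = k_eq·δ = 1.4425·29 = 41.832 N

41.8 N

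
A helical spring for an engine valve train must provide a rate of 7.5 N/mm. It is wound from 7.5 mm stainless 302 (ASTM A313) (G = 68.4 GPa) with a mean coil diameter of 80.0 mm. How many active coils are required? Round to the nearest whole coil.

7

N_a = Gd⁴/(8D³k) = (68.4×10³ × 7.5⁴)/(8 × 80.0³ × 7.5)
    = 2.16422e+08 / 3.072e+07 = 7.045 → 7 coils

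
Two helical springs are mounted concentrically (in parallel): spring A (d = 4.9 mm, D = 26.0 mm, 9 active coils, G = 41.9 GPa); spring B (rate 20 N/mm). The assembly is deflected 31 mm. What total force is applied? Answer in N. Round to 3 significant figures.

k_A = Gd⁴/(8D³N_a) = (41.9×10³)(4.9⁴)/(8·26.0³·9) = 19.087 N/mm
Parallel: k_eq = 19.087 + 20 = 39.087 N/mm
F = k_eq·δ = 39.087·31 = 1211.7 N

1210 N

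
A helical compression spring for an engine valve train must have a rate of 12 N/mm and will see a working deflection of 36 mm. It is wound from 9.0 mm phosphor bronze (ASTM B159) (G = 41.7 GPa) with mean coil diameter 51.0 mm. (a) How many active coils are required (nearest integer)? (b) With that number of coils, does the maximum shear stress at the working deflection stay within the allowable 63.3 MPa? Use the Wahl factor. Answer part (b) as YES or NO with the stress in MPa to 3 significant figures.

(a) 21 coils; (b) NO, τ_max = 99.9 MPa

N_a = Gd⁴/(8D³k) = (41.7×10³)(9.0⁴)/(8·51.0³·12) = 21.48 → N_a = 21
Actual rate k = Gd⁴/(8D³·21) = 12.277 N/mm
Working load F = kδ = 12.277·36 = 441.97 N
C = 51.0/9.0 = 5.6667; K_W = (4C−1)/(4C−4)+0.615/C = 1.2692
τ_max = K_W·8FD/(πd³) = 1.2692·78.736 = 99.935 MPa
τ_max > 63.3 MPa → exceeds allowable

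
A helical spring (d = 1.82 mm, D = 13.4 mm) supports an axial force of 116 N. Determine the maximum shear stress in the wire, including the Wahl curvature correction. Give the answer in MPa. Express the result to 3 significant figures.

Spring index C = D/d = 13.4/1.82 = 7.3626
K_W = (4C−1)/(4C−4) + 0.615/C = 28.451/25.451 + 0.0835 = 1.2014
τ₀ = 8FD/(πd³) = 8·116·13.4/(π·1.82³) = 12435.2/18.939 = 656.58 MPa
τ_max = K·τ₀ = 1.2014 × 656.58 = 788.82 MPa

789 MPa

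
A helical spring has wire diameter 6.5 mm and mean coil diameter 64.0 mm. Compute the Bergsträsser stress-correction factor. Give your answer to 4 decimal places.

1.1374

C = D/d = 64.0/6.5 = 9.8462
K_B = (4C+2)/(4C−3) = 41.385/36.385 = 1.1374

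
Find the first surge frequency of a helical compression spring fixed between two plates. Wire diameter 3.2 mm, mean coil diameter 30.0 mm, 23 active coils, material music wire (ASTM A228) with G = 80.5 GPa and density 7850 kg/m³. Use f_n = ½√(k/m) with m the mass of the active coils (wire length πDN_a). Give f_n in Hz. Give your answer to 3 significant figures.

k = Gd⁴/(8D³N_a) = (80.5×10³)(3.2⁴)/(8·30.0³·23) = 1.6991 N/mm = 1699.1 N/m
Wire length L = πDN_a = π·30.0·23 = 2167.7 mm
m = ρ·(πd²/4)·L = 7850 × 8.0425×10⁻⁶ m² × 2.1677 m = 0.13685 kg
f_n = ½√(k/m) = 0.5·√(1699.1/0.13685) = 0.5·√(12415) = 55.712 Hz

55.7 Hz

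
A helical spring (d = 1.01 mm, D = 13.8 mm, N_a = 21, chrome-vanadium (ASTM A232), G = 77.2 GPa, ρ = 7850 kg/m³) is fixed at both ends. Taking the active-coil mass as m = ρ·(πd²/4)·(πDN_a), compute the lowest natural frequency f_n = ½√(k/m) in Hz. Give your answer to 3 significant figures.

89.1 Hz

k = Gd⁴/(8D³N_a) = (77.2×10³)(1.01⁴)/(8·13.8³·21) = 0.18195 N/mm = 181.95 N/m
Wire length L = πDN_a = π·13.8·21 = 910.43 mm
m = ρ·(πd²/4)·L = 7850 × 0.80118×10⁻⁶ m² × 0.91043 m = 0.005726 kg
f_n = ½√(k/m) = 0.5·√(181.95/0.005726) = 0.5·√(31776) = 89.13 Hz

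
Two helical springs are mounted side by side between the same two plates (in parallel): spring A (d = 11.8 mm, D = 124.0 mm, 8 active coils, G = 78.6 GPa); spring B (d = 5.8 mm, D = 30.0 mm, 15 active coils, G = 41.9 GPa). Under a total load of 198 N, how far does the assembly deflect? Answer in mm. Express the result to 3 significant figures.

k_A = Gd⁴/(8D³N_a) = (78.6×10³)(11.8⁴)/(8·124.0³·8) = 12.488 N/mm
k_B = Gd⁴/(8D³N_a) = (41.9×10³)(5.8⁴)/(8·30.0³·15) = 14.635 N/mm
Parallel: k_eq = 12.488 + 14.635 = 27.123 N/mm
δ = F/k_eq = 198/27.123 = 7.3001 mm

7.30 mm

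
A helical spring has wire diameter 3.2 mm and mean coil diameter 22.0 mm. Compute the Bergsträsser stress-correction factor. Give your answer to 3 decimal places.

1.204

C = D/d = 22.0/3.2 = 6.8750
K_B = (4C+2)/(4C−3) = 29.500/24.500 = 1.2041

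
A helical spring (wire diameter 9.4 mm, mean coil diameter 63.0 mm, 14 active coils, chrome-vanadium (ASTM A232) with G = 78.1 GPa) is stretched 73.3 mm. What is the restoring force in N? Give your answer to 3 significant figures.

1600 N

k = Gd⁴/(8D³N_a) = (78.1×10³)(9.4⁴)/(8·63.0³·14) = 21.773 N/mm
F = k·δ = 21.773 × 73.3 = 1596 N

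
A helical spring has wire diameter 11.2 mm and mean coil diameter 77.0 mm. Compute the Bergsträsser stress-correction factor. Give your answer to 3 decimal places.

1.204

C = D/d = 77.0/11.2 = 6.8750
K_B = (4C+2)/(4C−3) = 29.500/24.500 = 1.2041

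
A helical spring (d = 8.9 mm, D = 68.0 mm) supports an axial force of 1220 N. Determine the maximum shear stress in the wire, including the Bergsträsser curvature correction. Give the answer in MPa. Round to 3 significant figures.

Spring index C = D/d = 68.0/8.9 = 7.6404
K_B = (4C+2)/(4C−3) = 32.562/27.562 = 1.1814
τ₀ = 8FD/(πd³) = 8·1220·68.0/(π·8.9³) = 663680/2214.7 = 299.67 MPa
τ_max = K·τ₀ = 1.1814 × 299.67 = 354.03 MPa

354 MPa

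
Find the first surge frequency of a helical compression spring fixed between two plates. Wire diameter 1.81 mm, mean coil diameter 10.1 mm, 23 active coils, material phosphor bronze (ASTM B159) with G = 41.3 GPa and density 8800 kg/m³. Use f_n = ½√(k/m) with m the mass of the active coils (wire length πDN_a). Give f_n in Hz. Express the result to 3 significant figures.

188 Hz

k = Gd⁴/(8D³N_a) = (41.3×10³)(1.81⁴)/(8·10.1³·23) = 2.3382 N/mm = 2338.2 N/m
Wire length L = πDN_a = π·10.1·23 = 729.79 mm
m = ρ·(πd²/4)·L = 8800 × 2.573×10⁻⁶ m² × 0.72979 m = 0.016525 kg
f_n = ½√(k/m) = 0.5·√(2338.2/0.016525) = 0.5·√(1.415e+05) = 188.08 Hz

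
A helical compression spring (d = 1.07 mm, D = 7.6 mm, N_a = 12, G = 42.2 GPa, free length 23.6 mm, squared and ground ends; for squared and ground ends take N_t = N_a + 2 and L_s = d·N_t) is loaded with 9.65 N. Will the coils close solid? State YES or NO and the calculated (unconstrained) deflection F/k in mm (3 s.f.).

NO, δ = 7.35 mm

k = Gd⁴/(8D³N_a) = (42.2×10³)(1.07⁴)/(8·7.6³·12) = 1.3126 N/mm
N_t = 14; L_s = 1.07·14 = 14.98 mm; δ_solid = L₀ − L_s = 23.6 − 14.98 = 8.62 mm
δ = F/k = 9.65/1.3126 = 7.3518 mm
δ < δ_solid → spring does not go solid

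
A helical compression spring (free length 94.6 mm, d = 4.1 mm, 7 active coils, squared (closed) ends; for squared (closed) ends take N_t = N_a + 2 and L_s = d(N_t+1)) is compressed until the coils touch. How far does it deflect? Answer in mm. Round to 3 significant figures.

53.6 mm

N_t = 9; L_s = 4.1·10 = 41 mm
δ_solid = L₀ − L_s = 94.6 − 41 = 53.6 mm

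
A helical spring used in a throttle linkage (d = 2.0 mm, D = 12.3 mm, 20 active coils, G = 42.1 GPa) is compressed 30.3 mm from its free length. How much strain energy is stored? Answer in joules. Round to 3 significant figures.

1.04 J

k = Gd⁴/(8D³N_a) = (42.1×10³)(2.0⁴)/(8·12.3³·20) = 2.2624 N/mm
U = ½kδ² = 0.5 × 2.2624 × 30.3² = 1038.5 N·mm = 1.0385 J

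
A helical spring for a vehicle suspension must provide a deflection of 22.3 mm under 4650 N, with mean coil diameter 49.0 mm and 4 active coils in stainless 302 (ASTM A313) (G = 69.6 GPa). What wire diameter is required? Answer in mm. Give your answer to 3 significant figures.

Required rate k = F/δ = 4650/22.3 = 208.52 N/mm
d = (8D³N_a·k / G)^(1/4) = (8·49.0³·4·208.52 / (69.6×10³))^0.25
  = (11279)^0.25 = 10.3055 mm

10.3 mm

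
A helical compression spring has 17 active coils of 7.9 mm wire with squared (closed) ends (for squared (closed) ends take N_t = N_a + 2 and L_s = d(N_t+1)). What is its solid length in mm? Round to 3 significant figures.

squared (closed) ends: N_t = N_a + 2 = 17 + 2 = 19
L_s = d·(N_t+1) = 7.9 × 20 = 158 mm

158 mm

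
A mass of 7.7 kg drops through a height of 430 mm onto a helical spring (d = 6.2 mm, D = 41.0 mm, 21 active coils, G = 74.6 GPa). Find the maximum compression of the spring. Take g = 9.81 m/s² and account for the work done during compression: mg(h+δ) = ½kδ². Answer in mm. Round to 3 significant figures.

90.9 mm

k = Gd⁴/(8D³N_a) = (74.6×10³)(6.2⁴)/(8·41.0³·21) = 9.5202 N/mm
W = mg = 7.7 × 9.81 = 75.537 N
½kδ² − Wδ − Wh = 0 → δ = (W + √(W² + 2kWh))/k
δ = (75.537 + √(5705.8 + 618448))/9.5202 = (75.537 + 790.03)/9.5202 = 90.92 mm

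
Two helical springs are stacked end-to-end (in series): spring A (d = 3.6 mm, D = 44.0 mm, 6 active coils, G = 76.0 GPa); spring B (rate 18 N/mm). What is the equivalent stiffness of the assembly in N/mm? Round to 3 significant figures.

k_A = Gd⁴/(8D³N_a) = (76.0×10³)(3.6⁴)/(8·44.0³·6) = 3.1219 N/mm
Series: 1/k_eq = 1/3.1219 + 1/18 = 0.37587; k_eq = 2.6605 N/mm

2.66 N/mm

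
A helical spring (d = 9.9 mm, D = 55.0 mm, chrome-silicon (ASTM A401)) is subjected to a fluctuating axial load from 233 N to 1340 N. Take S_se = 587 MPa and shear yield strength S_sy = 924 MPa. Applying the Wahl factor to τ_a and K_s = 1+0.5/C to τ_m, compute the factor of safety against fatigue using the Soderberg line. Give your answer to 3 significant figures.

3.25

C = D/d = 55.0/9.9 = 5.5556; K_W = (4C−1)/(4C−4)+0.615/C = 1.2753; K_s = 1+0.5/C = 1.0900
F_a = (F_max−F_min)/2 = 553.5 N; F_m = (F_max+F_min)/2 = 786.5 N
τ_a = K_W·8F_aD/(πd³) = 1.2753 × 79.894 = 101.89 MPa
τ_m = K_s·8F_mD/(πd³) = 1.0900 × 113.53 = 123.74 MPa
Soderberg: 1/n_f = τ_a/S_se + τ_m/S_sy = 101.89/587 + 123.74/924 = 0.17358 + 0.13392 = 0.3075
n_f = 1/0.3075 = 3.252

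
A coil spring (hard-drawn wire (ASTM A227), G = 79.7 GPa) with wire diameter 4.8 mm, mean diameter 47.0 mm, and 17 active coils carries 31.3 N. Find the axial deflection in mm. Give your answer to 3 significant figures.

k = Gd⁴/(8D³N_a) = (79.7×10³)(4.8⁴)/(8·47.0³·17) = 2.9963 N/mm
δ = F/k = 31.3 / 2.9963 = 10.446 mm

10.4 mm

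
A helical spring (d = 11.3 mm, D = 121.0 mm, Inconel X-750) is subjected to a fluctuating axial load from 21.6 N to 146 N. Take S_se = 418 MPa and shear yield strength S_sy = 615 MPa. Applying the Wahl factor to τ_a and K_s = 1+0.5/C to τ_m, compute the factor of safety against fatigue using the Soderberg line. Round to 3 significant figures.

15.0

C = D/d = 121.0/11.3 = 10.7080; K_W = (4C−1)/(4C−4)+0.615/C = 1.1347; K_s = 1+0.5/C = 1.0467
F_a = (F_max−F_min)/2 = 62.2 N; F_m = (F_max+F_min)/2 = 83.8 N
τ_a = K_W·8F_aD/(πd³) = 1.1347 × 13.283 = 15.072 MPa
τ_m = K_s·8F_mD/(πd³) = 1.0467 × 17.895 = 18.731 MPa
Soderberg: 1/n_f = τ_a/S_se + τ_m/S_sy = 15.072/418 + 18.731/615 = 0.03606 + 0.03046 = 0.066513
n_f = 1/0.066513 = 15.03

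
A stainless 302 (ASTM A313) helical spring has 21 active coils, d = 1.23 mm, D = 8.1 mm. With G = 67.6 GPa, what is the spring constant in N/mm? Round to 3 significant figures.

k = Gd⁴/(8D³N_a) = (67.6×10³ × 1.23⁴) / (8 × 8.1³ × 21)
  = 154727 / 89282.1 = 1.733 N/mm

1.73 N/mm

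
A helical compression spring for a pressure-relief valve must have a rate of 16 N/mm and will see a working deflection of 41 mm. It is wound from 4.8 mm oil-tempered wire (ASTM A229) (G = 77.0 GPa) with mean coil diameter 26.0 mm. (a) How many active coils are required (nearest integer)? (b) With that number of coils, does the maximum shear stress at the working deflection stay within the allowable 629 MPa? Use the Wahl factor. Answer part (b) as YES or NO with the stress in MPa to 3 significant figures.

(a) 18 coils; (b) YES, τ_max = 509 MPa

N_a = Gd⁴/(8D³k) = (77.0×10³)(4.8⁴)/(8·26.0³·16) = 18.17 → N_a = 18
Actual rate k = Gd⁴/(8D³·18) = 16.15 N/mm
Working load F = kδ = 16.15·41 = 662.15 N
C = 26.0/4.8 = 5.4167; K_W = (4C−1)/(4C−4)+0.615/C = 1.2833
τ_max = K_W·8FD/(πd³) = 1.2833·396.41 = 508.74 MPa
τ_max ≤ 629 MPa → acceptable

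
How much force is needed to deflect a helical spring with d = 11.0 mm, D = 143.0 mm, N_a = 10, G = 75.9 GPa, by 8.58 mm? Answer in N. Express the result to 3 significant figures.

40.8 N

k = Gd⁴/(8D³N_a) = (75.9×10³)(11.0⁴)/(8·143.0³·10) = 4.7502 N/mm
F = k·δ = 4.7502 × 8.58 = 40.757 N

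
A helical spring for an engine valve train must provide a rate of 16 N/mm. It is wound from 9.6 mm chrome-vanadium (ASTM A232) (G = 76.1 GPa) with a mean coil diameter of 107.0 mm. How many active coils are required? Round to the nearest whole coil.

4

N_a = Gd⁴/(8D³k) = (76.1×10³ × 9.6⁴)/(8 × 107.0³ × 16)
    = 6.46353e+08 / 1.56806e+08 = 4.122 → 4 coils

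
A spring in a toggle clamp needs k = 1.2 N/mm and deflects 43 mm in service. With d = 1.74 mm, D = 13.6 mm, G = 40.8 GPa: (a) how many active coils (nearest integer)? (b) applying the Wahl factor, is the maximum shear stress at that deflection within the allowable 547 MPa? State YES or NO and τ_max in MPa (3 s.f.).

N_a = Gd⁴/(8D³k) = (40.8×10³)(1.74⁴)/(8·13.6³·1.2) = 15.49 → N_a = 15
Actual rate k = Gd⁴/(8D³·15) = 1.239 N/mm
Working load F = kδ = 1.239·43 = 53.276 N
C = 13.6/1.74 = 7.8161; K_W = (4C−1)/(4C−4)+0.615/C = 1.1887
τ_max = K_W·8FD/(πd³) = 1.1887·350.23 = 416.33 MPa
τ_max ≤ 547 MPa → acceptable

(a) 15 coils; (b) YES, τ_max = 416 MPa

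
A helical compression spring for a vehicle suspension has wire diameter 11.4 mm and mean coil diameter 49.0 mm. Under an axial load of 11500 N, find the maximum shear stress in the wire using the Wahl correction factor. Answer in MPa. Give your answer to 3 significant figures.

1330 MPa

Spring index C = D/d = 49.0/11.4 = 4.2982
K_W = (4C−1)/(4C−4) + 0.615/C = 16.193/13.193 + 0.1431 = 1.3705
τ₀ = 8FD/(πd³) = 8·11500·49.0/(π·11.4³) = 4.508e+06/4654.4 = 968.54 MPa
τ_max = K·τ₀ = 1.3705 × 968.54 = 1327.4 MPa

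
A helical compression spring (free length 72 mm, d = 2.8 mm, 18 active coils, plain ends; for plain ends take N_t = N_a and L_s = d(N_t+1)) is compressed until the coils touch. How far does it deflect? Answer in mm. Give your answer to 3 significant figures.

N_t = 18; L_s = 2.8·19 = 53.2 mm
δ_solid = L₀ − L_s = 72 − 53.2 = 18.8 mm

18.8 mm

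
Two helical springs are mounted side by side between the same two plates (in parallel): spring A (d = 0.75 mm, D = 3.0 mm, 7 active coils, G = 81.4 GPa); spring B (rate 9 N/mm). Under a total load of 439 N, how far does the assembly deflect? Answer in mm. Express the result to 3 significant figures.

k_A = Gd⁴/(8D³N_a) = (81.4×10³)(0.75⁴)/(8·3.0³·7) = 17.034 N/mm
Parallel: k_eq = 17.034 + 9 = 26.034 N/mm
δ = F/k_eq = 439/26.034 = 16.863 mm

16.9 mm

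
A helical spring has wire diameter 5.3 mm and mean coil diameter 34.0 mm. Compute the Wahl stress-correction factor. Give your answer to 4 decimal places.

C = D/d = 34.0/5.3 = 6.4151
K_W = (4C−1)/(4C−4) + 0.615/C = 24.660/21.660 + 0.0959 = 1.2344

1.2344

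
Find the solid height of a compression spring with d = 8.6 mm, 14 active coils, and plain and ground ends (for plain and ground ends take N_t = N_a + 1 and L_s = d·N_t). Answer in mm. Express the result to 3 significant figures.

plain and ground ends: N_t = N_a + 1 = 14 + 1 = 15
L_s = d·N_t = 8.6 × 15 = 129 mm

129 mm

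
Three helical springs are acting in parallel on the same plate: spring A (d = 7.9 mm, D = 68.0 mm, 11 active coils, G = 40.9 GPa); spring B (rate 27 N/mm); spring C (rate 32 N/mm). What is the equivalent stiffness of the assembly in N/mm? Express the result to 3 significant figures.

64.8 N/mm

k_A = Gd⁴/(8D³N_a) = (40.9×10³)(7.9⁴)/(8·68.0³·11) = 5.7573 N/mm
Parallel: k_eq = 5.7573 + 27 + 32 = 64.757 N/mm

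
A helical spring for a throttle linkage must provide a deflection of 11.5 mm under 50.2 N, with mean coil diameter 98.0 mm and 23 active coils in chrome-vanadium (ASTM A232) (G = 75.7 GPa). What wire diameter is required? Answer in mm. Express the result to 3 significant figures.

Required rate k = F/δ = 50.2/11.5 = 4.3652 N/mm
d = (8D³N_a·k / G)^(1/4) = (8·98.0³·23·4.3652 / (75.7×10³))^0.25
  = (9986.3)^0.25 = 9.9966 mm

10.0 mm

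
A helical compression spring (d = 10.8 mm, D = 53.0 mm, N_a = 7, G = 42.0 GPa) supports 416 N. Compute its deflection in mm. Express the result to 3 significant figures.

6.07 mm

k = Gd⁴/(8D³N_a) = (42.0×10³)(10.8⁴)/(8·53.0³·7) = 68.538 N/mm
δ = F/k = 416 / 68.538 = 6.0697 mm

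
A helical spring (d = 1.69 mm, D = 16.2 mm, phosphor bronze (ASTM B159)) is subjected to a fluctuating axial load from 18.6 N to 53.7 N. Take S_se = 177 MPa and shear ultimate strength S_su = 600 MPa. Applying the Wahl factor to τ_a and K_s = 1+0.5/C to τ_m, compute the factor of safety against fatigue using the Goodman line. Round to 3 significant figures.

0.659

C = D/d = 16.2/1.69 = 9.5858; K_W = (4C−1)/(4C−4)+0.615/C = 1.1515; K_s = 1+0.5/C = 1.0522
F_a = (F_max−F_min)/2 = 17.55 N; F_m = (F_max+F_min)/2 = 36.15 N
τ_a = K_W·8F_aD/(πd³) = 1.1515 × 149.99 = 172.72 MPa
τ_m = K_s·8F_mD/(πd³) = 1.0522 × 308.96 = 325.08 MPa
Goodman: 1/n_f = τ_a/S_se + τ_m/S_su = 172.72/177 + 325.08/600 = 0.97581 + 0.54179 = 1.5176
n_f = 1/1.5176 = 0.6589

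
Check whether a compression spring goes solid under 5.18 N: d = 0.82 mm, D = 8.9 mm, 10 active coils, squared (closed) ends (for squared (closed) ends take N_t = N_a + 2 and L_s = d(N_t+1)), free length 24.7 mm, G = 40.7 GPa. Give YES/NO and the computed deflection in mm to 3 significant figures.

k = Gd⁴/(8D³N_a) = (40.7×10³)(0.82⁴)/(8·8.9³·10) = 0.32628 N/mm
N_t = 12; L_s = 0.82·13 = 10.66 mm; δ_solid = L₀ − L_s = 24.7 − 10.66 = 14.04 mm
δ = F/k = 5.18/0.32628 = 15.876 mm
δ ≥ δ_solid → spring goes solid

YES, δ = 15.9 mm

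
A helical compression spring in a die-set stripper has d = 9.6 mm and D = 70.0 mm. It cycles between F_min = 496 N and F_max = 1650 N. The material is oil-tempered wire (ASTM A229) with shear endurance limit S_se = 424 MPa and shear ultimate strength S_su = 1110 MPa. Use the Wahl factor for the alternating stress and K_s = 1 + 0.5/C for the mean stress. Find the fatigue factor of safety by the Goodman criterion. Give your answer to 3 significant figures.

C = D/d = 70.0/9.6 = 7.2917; K_W = (4C−1)/(4C−4)+0.615/C = 1.2035; K_s = 1+0.5/C = 1.0686
F_a = (F_max−F_min)/2 = 577 N; F_m = (F_max+F_min)/2 = 1073 N
τ_a = K_W·8F_aD/(πd³) = 1.2035 × 116.25 = 139.91 MPa
τ_m = K_s·8F_mD/(πd³) = 1.0686 × 216.18 = 231.01 MPa
Goodman: 1/n_f = τ_a/S_se + τ_m/S_su = 139.91/424 + 231.01/1110 = 0.32999 + 0.20812 = 0.5381
n_f = 1/0.5381 = 1.858

1.86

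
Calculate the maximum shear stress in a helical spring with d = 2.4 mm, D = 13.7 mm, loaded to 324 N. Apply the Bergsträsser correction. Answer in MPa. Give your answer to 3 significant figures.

Spring index C = D/d = 13.7/2.4 = 5.7083
K_B = (4C+2)/(4C−3) = 24.833/19.833 = 1.2521
τ₀ = 8FD/(πd³) = 8·324·13.7/(π·2.4³) = 35510.4/43.429 = 817.66 MPa
τ_max = K·τ₀ = 1.2521 × 817.66 = 1023.8 MPa

1020 MPa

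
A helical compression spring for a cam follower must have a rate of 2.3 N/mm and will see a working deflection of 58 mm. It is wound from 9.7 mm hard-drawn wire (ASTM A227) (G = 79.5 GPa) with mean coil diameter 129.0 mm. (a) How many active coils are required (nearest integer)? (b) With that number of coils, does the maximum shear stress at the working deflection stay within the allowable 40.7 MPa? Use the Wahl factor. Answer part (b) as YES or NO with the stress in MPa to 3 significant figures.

N_a = Gd⁴/(8D³k) = (79.5×10³)(9.7⁴)/(8·129.0³·2.3) = 17.82 → N_a = 18
Actual rate k = Gd⁴/(8D³·18) = 2.2768 N/mm
Working load F = kδ = 2.2768·58 = 132.05 N
C = 129.0/9.7 = 13.2990; K_W = (4C−1)/(4C−4)+0.615/C = 1.1072
τ_max = K_W·8FD/(πd³) = 1.1072·47.53 = 52.626 MPa
τ_max > 40.7 MPa → exceeds allowable

(a) 18 coils; (b) NO, τ_max = 52.6 MPa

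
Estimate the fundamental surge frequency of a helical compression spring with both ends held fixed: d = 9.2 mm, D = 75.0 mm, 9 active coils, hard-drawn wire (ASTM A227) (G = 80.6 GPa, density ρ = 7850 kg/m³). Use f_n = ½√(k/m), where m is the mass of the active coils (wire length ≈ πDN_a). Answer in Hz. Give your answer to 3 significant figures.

65.5 Hz

k = Gd⁴/(8D³N_a) = (80.6×10³)(9.2⁴)/(8·75.0³·9) = 19.009 N/mm = 19009 N/m
Wire length L = πDN_a = π·75.0·9 = 2120.6 mm
m = ρ·(πd²/4)·L = 7850 × 66.476×10⁻⁶ m² × 2.1206 m = 1.1066 kg
f_n = ½√(k/m) = 0.5·√(19009/1.1066) = 0.5·√(17178) = 65.533 Hz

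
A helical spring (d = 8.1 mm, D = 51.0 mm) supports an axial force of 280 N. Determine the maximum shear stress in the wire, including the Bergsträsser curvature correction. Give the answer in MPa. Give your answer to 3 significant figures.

Spring index C = D/d = 51.0/8.1 = 6.2963
K_B = (4C+2)/(4C−3) = 27.185/22.185 = 1.2254
τ₀ = 8FD/(πd³) = 8·280·51.0/(π·8.1³) = 114240/1669.6 = 68.425 MPa
τ_max = K·τ₀ = 1.2254 × 68.425 = 83.846 MPa

83.8 MPa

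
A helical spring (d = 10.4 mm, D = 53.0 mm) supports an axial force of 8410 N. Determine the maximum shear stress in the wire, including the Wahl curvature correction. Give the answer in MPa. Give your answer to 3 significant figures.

1320 MPa

Spring index C = D/d = 53.0/10.4 = 5.0962
K_W = (4C−1)/(4C−4) + 0.615/C = 19.385/16.385 + 0.1207 = 1.3038
τ₀ = 8FD/(πd³) = 8·8410·53.0/(π·10.4³) = 3.56584e+06/3533.9 = 1009 MPa
τ_max = K·τ₀ = 1.3038 × 1009 = 1315.6 MPa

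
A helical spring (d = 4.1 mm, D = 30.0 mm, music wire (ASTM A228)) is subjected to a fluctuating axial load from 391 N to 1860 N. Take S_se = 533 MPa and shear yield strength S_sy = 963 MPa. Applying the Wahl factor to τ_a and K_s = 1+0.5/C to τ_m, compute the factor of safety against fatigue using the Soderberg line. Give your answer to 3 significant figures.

C = D/d = 30.0/4.1 = 7.3171; K_W = (4C−1)/(4C−4)+0.615/C = 1.2028; K_s = 1+0.5/C = 1.0683
F_a = (F_max−F_min)/2 = 734.5 N; F_m = (F_max+F_min)/2 = 1125.5 N
τ_a = K_W·8F_aD/(πd³) = 1.2028 × 814.14 = 979.23 MPa
τ_m = K_s·8F_mD/(πd³) = 1.0683 × 1247.5 = 1332.8 MPa
Soderberg: 1/n_f = τ_a/S_se + τ_m/S_sy = 979.23/533 + 1332.8/963 = 1.83721 + 1.38400 = 3.2212
n_f = 1/3.2212 = 0.3104

0.310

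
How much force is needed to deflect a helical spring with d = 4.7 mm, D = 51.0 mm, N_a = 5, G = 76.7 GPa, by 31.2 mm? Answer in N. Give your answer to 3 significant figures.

k = Gd⁴/(8D³N_a) = (76.7×10³)(4.7⁴)/(8·51.0³·5) = 7.0537 N/mm
F = k·δ = 7.0537 × 31.2 = 220.08 N

220 N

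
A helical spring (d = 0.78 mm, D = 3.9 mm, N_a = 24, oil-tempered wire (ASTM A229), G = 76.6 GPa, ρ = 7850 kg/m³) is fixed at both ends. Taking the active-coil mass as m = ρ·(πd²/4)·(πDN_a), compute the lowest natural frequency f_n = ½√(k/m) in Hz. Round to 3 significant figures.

k = Gd⁴/(8D³N_a) = (76.6×10³)(0.78⁴)/(8·3.9³·24) = 2.4895 N/mm = 2489.5 N/m
Wire length L = πDN_a = π·3.9·24 = 294.05 mm
m = ρ·(πd²/4)·L = 7850 × 0.47784×10⁻⁶ m² × 0.29405 m = 0.001103 kg
f_n = ½√(k/m) = 0.5·√(2489.5/0.001103) = 0.5·√(2.257e+06) = 751.17 Hz

751 Hz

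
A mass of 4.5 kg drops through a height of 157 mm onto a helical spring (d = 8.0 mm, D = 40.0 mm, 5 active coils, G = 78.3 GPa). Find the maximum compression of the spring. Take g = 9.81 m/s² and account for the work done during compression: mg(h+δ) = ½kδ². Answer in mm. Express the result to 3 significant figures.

k = Gd⁴/(8D³N_a) = (78.3×10³)(8.0⁴)/(8·40.0³·5) = 125.28 N/mm
W = mg = 4.5 × 9.81 = 44.145 N
½kδ² − Wδ − Wh = 0 → δ = (W + √(W² + 2kWh))/k
δ = (44.145 + √(1948.8 + 1.73657e+06))/125.28 = (44.145 + 1318.5)/125.28 = 10.877 mm

10.9 mm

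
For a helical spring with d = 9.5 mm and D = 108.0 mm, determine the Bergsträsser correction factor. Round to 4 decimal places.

1.1177

C = D/d = 108.0/9.5 = 11.3684
K_B = (4C+2)/(4C−3) = 47.474/42.474 = 1.1177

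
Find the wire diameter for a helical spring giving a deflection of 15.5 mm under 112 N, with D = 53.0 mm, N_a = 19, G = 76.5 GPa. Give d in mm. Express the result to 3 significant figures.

6.80 mm

Required rate k = F/δ = 112/15.5 = 7.2258 N/mm
d = (8D³N_a·k / G)^(1/4) = (8·53.0³·19·7.2258 / (76.5×10³))^0.25
  = (2137.5)^0.25 = 6.7995 mm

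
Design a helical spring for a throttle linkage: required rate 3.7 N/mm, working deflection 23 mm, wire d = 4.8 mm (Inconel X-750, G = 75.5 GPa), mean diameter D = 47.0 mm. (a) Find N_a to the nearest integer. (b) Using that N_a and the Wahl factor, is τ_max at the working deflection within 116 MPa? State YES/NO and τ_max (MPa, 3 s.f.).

(a) 13 coils; (b) YES, τ_max = 106 MPa

N_a = Gd⁴/(8D³k) = (75.5×10³)(4.8⁴)/(8·47.0³·3.7) = 13.04 → N_a = 13
Actual rate k = Gd⁴/(8D³·13) = 3.7118 N/mm
Working load F = kδ = 3.7118·23 = 85.371 N
C = 47.0/4.8 = 9.7917; K_W = (4C−1)/(4C−4)+0.615/C = 1.1481
τ_max = K_W·8FD/(πd³) = 1.1481·92.39 = 106.08 MPa
τ_max ≤ 116 MPa → acceptable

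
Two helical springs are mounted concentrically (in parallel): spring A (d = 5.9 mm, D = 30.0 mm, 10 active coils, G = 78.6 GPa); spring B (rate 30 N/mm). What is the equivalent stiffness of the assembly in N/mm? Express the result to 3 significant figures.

k_A = Gd⁴/(8D³N_a) = (78.6×10³)(5.9⁴)/(8·30.0³·10) = 44.094 N/mm
Parallel: k_eq = 44.094 + 30 = 74.094 N/mm

74.1 N/mm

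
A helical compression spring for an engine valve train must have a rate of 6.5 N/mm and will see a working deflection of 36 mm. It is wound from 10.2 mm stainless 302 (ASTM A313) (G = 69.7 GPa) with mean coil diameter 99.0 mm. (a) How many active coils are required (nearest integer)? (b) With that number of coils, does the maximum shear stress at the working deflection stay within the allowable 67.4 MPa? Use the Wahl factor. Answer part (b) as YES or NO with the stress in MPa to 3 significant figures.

N_a = Gd⁴/(8D³k) = (69.7×10³)(10.2⁴)/(8·99.0³·6.5) = 14.95 → N_a = 15
Actual rate k = Gd⁴/(8D³·15) = 6.4796 N/mm
Working load F = kδ = 6.4796·36 = 233.26 N
C = 99.0/10.2 = 9.7059; K_W = (4C−1)/(4C−4)+0.615/C = 1.1495
τ_max = K_W·8FD/(πd³) = 1.1495·55.415 = 63.7 MPa
τ_max ≤ 67.4 MPa → acceptable

(a) 15 coils; (b) YES, τ_max = 63.7 MPa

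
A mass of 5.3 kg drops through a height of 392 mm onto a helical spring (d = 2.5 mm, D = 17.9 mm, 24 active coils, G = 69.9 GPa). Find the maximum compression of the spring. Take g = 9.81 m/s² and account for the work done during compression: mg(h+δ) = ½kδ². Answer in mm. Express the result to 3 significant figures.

k = Gd⁴/(8D³N_a) = (69.9×10³)(2.5⁴)/(8·17.9³·24) = 2.4796 N/mm
W = mg = 5.3 × 9.81 = 51.993 N
½kδ² − Wδ − Wh = 0 → δ = (W + √(W² + 2kWh))/k
δ = (51.993 + √(2703.3 + 101074))/2.4796 = (51.993 + 322.14)/2.4796 = 150.89 mm

151 mm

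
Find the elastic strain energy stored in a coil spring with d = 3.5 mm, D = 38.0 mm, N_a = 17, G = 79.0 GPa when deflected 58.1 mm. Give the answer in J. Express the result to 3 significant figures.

k = Gd⁴/(8D³N_a) = (79.0×10³)(3.5⁴)/(8·38.0³·17) = 1.5886 N/mm
U = ½kδ² = 0.5 × 1.5886 × 58.1² = 2681.2 N·mm = 2.6812 J

2.68 J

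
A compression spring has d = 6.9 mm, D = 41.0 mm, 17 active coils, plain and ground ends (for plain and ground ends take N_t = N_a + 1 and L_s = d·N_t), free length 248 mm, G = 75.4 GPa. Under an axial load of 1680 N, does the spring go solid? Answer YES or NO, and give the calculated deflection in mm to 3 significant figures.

NO, δ = 92.1 mm

k = Gd⁴/(8D³N_a) = (75.4×10³)(6.9⁴)/(8·41.0³·17) = 18.234 N/mm
N_t = 18; L_s = 6.9·18 = 124.2 mm; δ_solid = L₀ − L_s = 248 − 124.2 = 123.8 mm
δ = F/k = 1680/18.234 = 92.137 mm
δ < δ_solid → spring does not go solid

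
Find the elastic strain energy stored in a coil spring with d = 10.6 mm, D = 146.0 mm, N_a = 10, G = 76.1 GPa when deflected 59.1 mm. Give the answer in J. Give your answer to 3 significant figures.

k = Gd⁴/(8D³N_a) = (76.1×10³)(10.6⁴)/(8·146.0³·10) = 3.8589 N/mm
U = ½kδ² = 0.5 × 3.8589 × 59.1² = 6739.1 N·mm = 6.7391 J

6.74 J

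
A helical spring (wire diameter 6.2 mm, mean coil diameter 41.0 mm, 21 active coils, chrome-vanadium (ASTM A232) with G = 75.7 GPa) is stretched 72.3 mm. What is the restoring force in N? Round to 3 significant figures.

k = Gd⁴/(8D³N_a) = (75.7×10³)(6.2⁴)/(8·41.0³·21) = 9.6605 N/mm
F = k·δ = 9.6605 × 72.3 = 698.46 N

698 N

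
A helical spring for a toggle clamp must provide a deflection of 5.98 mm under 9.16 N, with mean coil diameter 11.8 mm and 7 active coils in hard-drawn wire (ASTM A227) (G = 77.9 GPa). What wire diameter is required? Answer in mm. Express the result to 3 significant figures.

Required rate k = F/δ = 9.16/5.98 = 1.5318 N/mm
d = (8D³N_a·k / G)^(1/4) = (8·11.8³·7·1.5318 / (77.9×10³))^0.25
  = (1.8092)^0.25 = 1.1598 mm

1.16 mm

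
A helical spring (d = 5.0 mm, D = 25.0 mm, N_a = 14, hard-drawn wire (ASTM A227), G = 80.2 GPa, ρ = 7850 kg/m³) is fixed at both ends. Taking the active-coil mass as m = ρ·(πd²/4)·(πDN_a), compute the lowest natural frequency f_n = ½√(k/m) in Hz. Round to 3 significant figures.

k = Gd⁴/(8D³N_a) = (80.2×10³)(5.0⁴)/(8·25.0³·14) = 28.643 N/mm = 28643 N/m
Wire length L = πDN_a = π·25.0·14 = 1099.6 mm
m = ρ·(πd²/4)·L = 7850 × 19.635×10⁻⁶ m² × 1.0996 m = 0.16948 kg
f_n = ½√(k/m) = 0.5·√(28643/0.16948) = 0.5·√(1.69e+05) = 205.55 Hz

206 Hz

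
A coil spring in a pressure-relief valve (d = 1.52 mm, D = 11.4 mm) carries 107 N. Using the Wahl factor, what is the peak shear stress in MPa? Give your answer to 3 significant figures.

Spring index C = D/d = 11.4/1.52 = 7.5000
K_W = (4C−1)/(4C−4) + 0.615/C = 29.000/26.000 + 0.0820 = 1.1974
τ₀ = 8FD/(πd³) = 8·107·11.4/(π·1.52³) = 9758.4/11.033 = 884.5 MPa
τ_max = K·τ₀ = 1.1974 × 884.5 = 1059.1 MPa

1060 MPa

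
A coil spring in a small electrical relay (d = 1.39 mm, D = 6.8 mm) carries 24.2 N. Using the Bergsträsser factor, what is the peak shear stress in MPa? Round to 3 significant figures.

Spring index C = D/d = 6.8/1.39 = 4.8921
K_B = (4C+2)/(4C−3) = 21.568/16.568 = 1.3018
τ₀ = 8FD/(πd³) = 8·24.2·6.8/(π·1.39³) = 1316.48/8.4371 = 156.03 MPa
τ_max = K·τ₀ = 1.3018 × 156.03 = 203.12 MPa

203 MPa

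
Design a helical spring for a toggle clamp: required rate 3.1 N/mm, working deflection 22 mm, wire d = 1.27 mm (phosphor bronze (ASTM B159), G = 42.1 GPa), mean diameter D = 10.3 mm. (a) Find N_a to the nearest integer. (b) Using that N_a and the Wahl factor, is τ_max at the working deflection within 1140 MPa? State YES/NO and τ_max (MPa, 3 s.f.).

N_a = Gd⁴/(8D³k) = (42.1×10³)(1.27⁴)/(8·10.3³·3.1) = 4.041 → N_a = 4
Actual rate k = Gd⁴/(8D³·4) = 3.1321 N/mm
Working load F = kδ = 3.1321·22 = 68.906 N
C = 10.3/1.27 = 8.1102; K_W = (4C−1)/(4C−4)+0.615/C = 1.1813
τ_max = K_W·8FD/(πd³) = 1.1813·882.32 = 1042.3 MPa
τ_max ≤ 1140 MPa → acceptable

(a) 4 coils; (b) YES, τ_max = 1040 MPa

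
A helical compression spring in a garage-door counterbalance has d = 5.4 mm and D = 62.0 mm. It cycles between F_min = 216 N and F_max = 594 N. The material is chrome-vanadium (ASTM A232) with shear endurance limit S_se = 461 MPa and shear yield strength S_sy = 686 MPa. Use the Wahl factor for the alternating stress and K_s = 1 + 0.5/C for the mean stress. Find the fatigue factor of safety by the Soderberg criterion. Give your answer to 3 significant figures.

0.926

C = D/d = 62.0/5.4 = 11.4815; K_W = (4C−1)/(4C−4)+0.615/C = 1.1251; K_s = 1+0.5/C = 1.0435
F_a = (F_max−F_min)/2 = 189 N; F_m = (F_max+F_min)/2 = 405 N
τ_a = K_W·8F_aD/(πd³) = 1.1251 × 189.5 = 213.21 MPa
τ_m = K_s·8F_mD/(πd³) = 1.0435 × 406.07 = 423.76 MPa
Soderberg: 1/n_f = τ_a/S_se + τ_m/S_sy = 213.21/461 + 423.76/686 = 0.46250 + 0.61772 = 1.0802
n_f = 1/1.0802 = 0.9257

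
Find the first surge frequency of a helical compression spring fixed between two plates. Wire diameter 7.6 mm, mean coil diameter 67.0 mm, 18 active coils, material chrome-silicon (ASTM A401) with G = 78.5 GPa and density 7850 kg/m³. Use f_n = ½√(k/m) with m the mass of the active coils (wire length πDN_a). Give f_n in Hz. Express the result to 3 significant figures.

k = Gd⁴/(8D³N_a) = (78.5×10³)(7.6⁴)/(8·67.0³·18) = 6.047 N/mm = 6047 N/m
Wire length L = πDN_a = π·67.0·18 = 3788.8 mm
m = ρ·(πd²/4)·L = 7850 × 45.365×10⁻⁶ m² × 3.7888 m = 1.3492 kg
f_n = ½√(k/m) = 0.5·√(6047/1.3492) = 0.5·√(4481.8) = 33.473 Hz

33.5 Hz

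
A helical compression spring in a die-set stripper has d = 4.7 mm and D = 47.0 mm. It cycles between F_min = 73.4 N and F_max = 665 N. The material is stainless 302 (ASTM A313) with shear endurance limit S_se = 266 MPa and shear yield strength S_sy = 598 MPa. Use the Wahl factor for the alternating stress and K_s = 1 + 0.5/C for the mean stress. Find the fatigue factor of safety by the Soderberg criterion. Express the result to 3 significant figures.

0.451

C = D/d = 47.0/4.7 = 10.0000; K_W = (4C−1)/(4C−4)+0.615/C = 1.1448; K_s = 1+0.5/C = 1.0500
F_a = (F_max−F_min)/2 = 295.8 N; F_m = (F_max+F_min)/2 = 369.2 N
τ_a = K_W·8F_aD/(πd³) = 1.1448 × 340.99 = 390.38 MPa
τ_m = K_s·8F_mD/(πd³) = 1.0500 × 425.6 = 446.88 MPa
Soderberg: 1/n_f = τ_a/S_se + τ_m/S_sy = 390.38/266 + 446.88/598 = 1.46758 + 0.74730 = 2.2149
n_f = 1/2.2149 = 0.4515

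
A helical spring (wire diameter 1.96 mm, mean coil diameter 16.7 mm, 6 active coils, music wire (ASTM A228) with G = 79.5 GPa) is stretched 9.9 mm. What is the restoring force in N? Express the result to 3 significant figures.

k = Gd⁴/(8D³N_a) = (79.5×10³)(1.96⁴)/(8·16.7³·6) = 5.2481 N/mm
F = k·δ = 5.2481 × 9.9 = 51.956 N

52.0 N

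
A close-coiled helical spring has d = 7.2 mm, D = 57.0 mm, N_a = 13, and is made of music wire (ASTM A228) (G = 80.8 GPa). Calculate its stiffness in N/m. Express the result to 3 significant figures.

k = Gd⁴/(8D³N_a) = (80.8×10³ × 7.2⁴) / (8 × 57.0³ × 13)
  = 2.17141e+08 / 1.92601e+07 = 11.274 N/mm = 11274 N/m

11300 N/m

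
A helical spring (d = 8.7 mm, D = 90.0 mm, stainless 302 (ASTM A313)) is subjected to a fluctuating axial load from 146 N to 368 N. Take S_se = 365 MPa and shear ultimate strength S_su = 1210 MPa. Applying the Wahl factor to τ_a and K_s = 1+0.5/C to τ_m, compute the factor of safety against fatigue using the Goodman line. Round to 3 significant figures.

5.05

C = D/d = 90.0/8.7 = 10.3448; K_W = (4C−1)/(4C−4)+0.615/C = 1.1397; K_s = 1+0.5/C = 1.0483
F_a = (F_max−F_min)/2 = 111 N; F_m = (F_max+F_min)/2 = 257 N
τ_a = K_W·8F_aD/(πd³) = 1.1397 × 38.632 = 44.029 MPa
τ_m = K_s·8F_mD/(πd³) = 1.0483 × 89.445 = 93.769 MPa
Goodman: 1/n_f = τ_a/S_se + τ_m/S_su = 44.029/365 + 93.769/1210 = 0.12063 + 0.07749 = 0.19812
n_f = 1/0.19812 = 5.047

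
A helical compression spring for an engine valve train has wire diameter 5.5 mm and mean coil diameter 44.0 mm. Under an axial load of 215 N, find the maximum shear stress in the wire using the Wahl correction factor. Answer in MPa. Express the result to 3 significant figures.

171 MPa

Spring index C = D/d = 44.0/5.5 = 8.0000
K_W = (4C−1)/(4C−4) + 0.615/C = 31.000/28.000 + 0.0769 = 1.1840
τ₀ = 8FD/(πd³) = 8·215·44.0/(π·5.5³) = 75680/522.68 = 144.79 MPa
τ_max = K·τ₀ = 1.1840 × 144.79 = 171.44 MPa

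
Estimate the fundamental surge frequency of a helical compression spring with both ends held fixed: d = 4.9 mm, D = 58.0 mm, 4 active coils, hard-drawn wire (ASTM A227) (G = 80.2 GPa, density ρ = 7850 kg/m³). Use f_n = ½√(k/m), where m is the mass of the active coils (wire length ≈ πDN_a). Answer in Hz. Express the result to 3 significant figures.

131 Hz

k = Gd⁴/(8D³N_a) = (80.2×10³)(4.9⁴)/(8·58.0³·4) = 7.405 N/mm = 7405 N/m
Wire length L = πDN_a = π·58.0·4 = 728.85 mm
m = ρ·(πd²/4)·L = 7850 × 18.857×10⁻⁶ m² × 0.72885 m = 0.10789 kg
f_n = ½√(k/m) = 0.5·√(7405/0.10789) = 0.5·√(68633) = 130.99 Hz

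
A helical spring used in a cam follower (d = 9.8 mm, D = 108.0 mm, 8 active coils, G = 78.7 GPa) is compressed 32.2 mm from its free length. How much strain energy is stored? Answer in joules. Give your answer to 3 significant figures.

4.67 J

k = Gd⁴/(8D³N_a) = (78.7×10³)(9.8⁴)/(8·108.0³·8) = 9.0038 N/mm
U = ½kδ² = 0.5 × 9.0038 × 32.2² = 4667.8 N·mm = 4.6678 J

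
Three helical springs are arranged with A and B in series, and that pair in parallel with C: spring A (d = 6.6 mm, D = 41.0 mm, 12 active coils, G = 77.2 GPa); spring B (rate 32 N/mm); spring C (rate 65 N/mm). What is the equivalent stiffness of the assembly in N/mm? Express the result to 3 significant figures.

78.1 N/mm

k_A = Gd⁴/(8D³N_a) = (77.2×10³)(6.6⁴)/(8·41.0³·12) = 22.14 N/mm
Springs A,B series: k_AB = 1/(1/22.14+1/32) = 13.086 N/mm; parallel with C: k_eq = 13.086+65 = 78.086 N/mm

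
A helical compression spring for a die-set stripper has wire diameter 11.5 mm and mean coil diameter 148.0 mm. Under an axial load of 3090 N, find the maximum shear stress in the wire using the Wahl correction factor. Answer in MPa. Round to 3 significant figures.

Spring index C = D/d = 148.0/11.5 = 12.8696
K_W = (4C−1)/(4C−4) + 0.615/C = 50.478/47.478 + 0.0478 = 1.1110
τ₀ = 8FD/(πd³) = 8·3090·148.0/(π·11.5³) = 3.65856e+06/4778 = 765.71 MPa
τ_max = K·τ₀ = 1.1110 × 765.71 = 850.69 MPa

851 MPa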